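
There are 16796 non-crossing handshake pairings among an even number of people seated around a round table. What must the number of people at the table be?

Non-crossing handshake pairings of 2n people are counted by C_n, and C_10 = 16796.
So n = 10, and there are 2n = 20 people.

20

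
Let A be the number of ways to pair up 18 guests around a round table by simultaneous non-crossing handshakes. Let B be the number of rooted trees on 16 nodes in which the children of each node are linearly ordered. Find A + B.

9699707

Non-crossing handshake pairings of 2n people are counted by C_n; 18 people gives n = 9. So A = C_9 = 4862.
A rooted plane tree on 16 nodes has 15 edges, and such trees are counted by C_15. So B = C_15 = 9694845.
A + B = 4862 + 9694845 = 9699707.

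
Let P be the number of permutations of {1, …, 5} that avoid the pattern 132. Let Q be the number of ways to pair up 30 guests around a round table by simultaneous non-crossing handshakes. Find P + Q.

9694887

For any fixed pattern of length 3, the pattern-avoiding permutations of [5] number C_5. So P = C_5 = 42.
With 30 = 2·15 people, non-crossing handshake pairings are non-crossing perfect matchings on a circle, counted by C_15. So Q = C_15 = 9694845.
P + Q = 42 + 9694845 = 9694887.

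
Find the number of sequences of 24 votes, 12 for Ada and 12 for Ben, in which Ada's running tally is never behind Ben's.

208012

Ballot sequences with n votes each where one side never trails are Dyck words, counted by C_n; here n = 12.
C_12 = C(24,12)/13 = 2704156/13 = 208012.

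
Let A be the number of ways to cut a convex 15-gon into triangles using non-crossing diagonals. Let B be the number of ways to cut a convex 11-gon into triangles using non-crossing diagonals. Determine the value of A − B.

738038

A convex 15-gon is triangulated into 13 triangles, and the number of such triangulations is the Catalan number C_{15−2} = C_13. So A = C_13 = 742900.
A convex 11-gon is triangulated into 9 triangles, and the number of such triangulations is the Catalan number C_{11−2} = C_9. So B = C_9 = 4862.
A − B = 742900 − 4862 = 738038.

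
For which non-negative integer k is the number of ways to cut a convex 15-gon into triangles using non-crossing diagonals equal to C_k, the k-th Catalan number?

13

The number of triangulations of a 15-gon is the Catalan number C_13 (index = sides − 2).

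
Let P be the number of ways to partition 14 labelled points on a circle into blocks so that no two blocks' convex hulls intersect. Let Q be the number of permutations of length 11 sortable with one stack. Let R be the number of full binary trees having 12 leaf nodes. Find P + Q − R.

Non-crossing partitions of an n-element set are counted by C_n; here n = 14. So P = C_14 = 2674440.
By Knuth's characterisation, the stack-sortable permutations of length 11 are the 231-avoiders, numbering C_11. So Q = C_11 = 58786.
A full binary tree with L leaves has L−1 internal nodes and is counted by C_{L−1}; L = 12 gives C_11. So R = C_11 = 58786.
P + Q − R = 2674440 + 58786 − 58786 = 2674440.

2674440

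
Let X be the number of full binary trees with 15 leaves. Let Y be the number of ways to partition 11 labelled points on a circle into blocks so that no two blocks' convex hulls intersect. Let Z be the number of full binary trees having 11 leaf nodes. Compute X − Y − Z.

2598858

Full binary trees with 15 leaves have 15−1 = 14 internal nodes, so there are C_14 of them. So X = C_14 = 2674440.
Non-crossing partitions of an n-element set are counted by C_n; here n = 11. So Y = C_11 = 58786.
A full binary tree with L leaves has L−1 internal nodes and is counted by C_{L−1}; L = 11 gives C_10. So Z = C_10 = 16796.
X − Y − Z = 2674440 − 58786 − 16796 = 2598858.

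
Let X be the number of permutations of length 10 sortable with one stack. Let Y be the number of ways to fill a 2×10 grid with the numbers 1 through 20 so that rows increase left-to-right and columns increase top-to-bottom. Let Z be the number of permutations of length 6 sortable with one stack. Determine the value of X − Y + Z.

132

Stack-sortable permutations are exactly the 231-avoiding ones, counted by C_n; here n = 10. So X = C_10 = 16796.
By the hook-length formula (or a Dyck-path bijection), SYT of shape 2×10 number C_10. So Y = C_10 = 16796.
Stack-sortable permutations are exactly the 231-avoiding ones, counted by C_n; here n = 6. So Z = C_6 = 132.
X − Y + Z = 16796 − 16796 + 132 = 132.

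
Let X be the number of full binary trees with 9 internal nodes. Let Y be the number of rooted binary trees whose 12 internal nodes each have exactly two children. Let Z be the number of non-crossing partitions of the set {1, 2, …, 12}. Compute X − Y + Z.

4862

Full binary trees with n internal nodes are counted by C_n; here n = 9. So X = C_9 = 4862.
The number of full binary trees on 12 internal nodes is the Catalan number C_12. So Y = C_12 = 208012.
The non-crossing partitions of [12] form a lattice of size C_12. So Z = C_12 = 208012.
X − Y + Z = 4862 − 208012 + 208012 = 4862.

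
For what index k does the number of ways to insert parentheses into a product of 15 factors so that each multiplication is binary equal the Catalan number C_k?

14

Ways to associate a product of 15 factors correspond to binary trees on 15 leaves, so the count is C_14.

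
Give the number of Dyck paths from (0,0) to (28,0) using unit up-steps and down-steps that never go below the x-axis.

2674440

Dyck paths of semilength n (length 2n) are counted by C_n; here n = 14.
C_14 = C(28,14)/15 = 40116600/15 = 2674440.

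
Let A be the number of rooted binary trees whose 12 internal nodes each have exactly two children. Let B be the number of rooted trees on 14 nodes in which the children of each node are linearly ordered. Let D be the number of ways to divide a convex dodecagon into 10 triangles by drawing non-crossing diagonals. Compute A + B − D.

934116

Full binary trees with n internal nodes are counted by C_n; here n = 12. So A = C_12 = 208012.
A rooted plane tree on 14 nodes has 13 edges, and such trees are counted by C_13. So B = C_13 = 742900.
Triangulations of a convex m-gon are counted by C_{m−2}; with m = 12 this is C_10. So D = C_10 = 16796.
A + B − D = 208012 + 742900 − 16796 = 934116.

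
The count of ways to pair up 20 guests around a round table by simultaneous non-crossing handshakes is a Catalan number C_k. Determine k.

10

Non-crossing handshake pairings of 2n people are counted by C_n; 20 people gives n = 10.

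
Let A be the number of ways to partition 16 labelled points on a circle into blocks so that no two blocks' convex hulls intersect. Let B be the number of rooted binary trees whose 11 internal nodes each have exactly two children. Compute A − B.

35298884

The non-crossing partitions of [16] form a lattice of size C_16. So A = C_16 = 35357670.
Full binary trees with n internal nodes are counted by C_n; here n = 11. So B = C_11 = 58786.
A − B = 35357670 − 58786 = 35298884.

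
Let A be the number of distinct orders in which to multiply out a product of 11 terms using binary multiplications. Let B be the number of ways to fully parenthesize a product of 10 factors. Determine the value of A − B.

Ways to associate a product of 11 factors correspond to binary trees on 11 leaves, so the count is C_10. So A = C_10 = 16796.
Bracketing 10 factors into binary products is counted by C_{10−1} = C_9. So B = C_9 = 4862.
A − B = 16796 − 4862 = 11934.

11934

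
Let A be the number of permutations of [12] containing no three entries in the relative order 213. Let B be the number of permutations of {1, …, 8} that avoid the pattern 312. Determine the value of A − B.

206582

Permutations of [n] avoiding any single length-3 pattern are counted by C_n; here n = 12. So A = C_12 = 208012.
Permutations of [n] avoiding any single length-3 pattern are counted by C_n; here n = 8. So B = C_8 = 1430.
A − B = 208012 − 1430 = 206582.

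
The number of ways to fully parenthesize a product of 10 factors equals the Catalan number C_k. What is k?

Bracketing 10 factors into binary products is counted by C_{10−1} = C_9.

9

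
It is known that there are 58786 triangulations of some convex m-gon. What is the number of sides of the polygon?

Triangulations of a convex m-gon are counted by C_{m−2}. The Catalan number equal to 58786 is C_11.
So m − 2 = 11, giving m = 13 sides.

13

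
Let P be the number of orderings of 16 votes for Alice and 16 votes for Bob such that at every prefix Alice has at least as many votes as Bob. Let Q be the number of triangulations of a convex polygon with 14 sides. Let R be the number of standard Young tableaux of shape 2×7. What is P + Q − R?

Reading a vote for the leader as '(' and for the other as ')' turns such a sequence into a balanced string of 16 pairs, so the count is C_16. So P = C_16 = 35357670.
Triangulations of a convex m-gon are counted by C_{m−2}; with m = 14 this is C_12. So Q = C_12 = 208012.
Standard Young tableaux of shape 2×n are counted by C_n; here n = 7. So R = C_7 = 429.
P + Q − R = 35357670 + 208012 − 429 = 35565253.

35565253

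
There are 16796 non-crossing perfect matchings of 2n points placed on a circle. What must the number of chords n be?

Non-crossing pairings of 2n points on a circle are counted by C_n, and C_10 = 16796.

10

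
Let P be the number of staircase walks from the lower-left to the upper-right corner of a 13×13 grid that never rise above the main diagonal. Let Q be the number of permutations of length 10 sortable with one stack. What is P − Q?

726104

Monotone paths in an n×n grid that stay weakly below the diagonal are counted by C_n; here n = 13. So P = C_13 = 742900.
Stack-sortable permutations are exactly the 231-avoiding ones, counted by C_n; here n = 10. So Q = C_10 = 16796.
P − Q = 742900 − 16796 = 726104.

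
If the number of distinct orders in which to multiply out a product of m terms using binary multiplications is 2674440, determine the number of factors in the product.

Parenthesizations of m factors are counted by C_{m−1}. The Catalan number equal to 2674440 is C_14.
So the index is 14, and the number of factors is 14 + 1 = 15.

15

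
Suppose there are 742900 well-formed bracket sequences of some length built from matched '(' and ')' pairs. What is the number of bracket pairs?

13

Balanced strings of n bracket-pairs are counted by C_n; 742900 = C_13.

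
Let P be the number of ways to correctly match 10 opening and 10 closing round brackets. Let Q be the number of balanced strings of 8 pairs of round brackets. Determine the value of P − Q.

15366

A balanced arrangement of 10 bracket pairs is a Dyck word of semilength 10, so the count is C_10. So P = C_10 = 16796.
A balanced arrangement of 8 bracket pairs is a Dyck word of semilength 8, so the count is C_8. So Q = C_8 = 1430.
P − Q = 16796 − 1430 = 15366.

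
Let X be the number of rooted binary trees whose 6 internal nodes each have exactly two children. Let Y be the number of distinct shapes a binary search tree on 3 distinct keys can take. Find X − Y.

Full binary trees with n internal nodes are counted by C_n; here n = 6. So X = C_6 = 132.
Binary trees (left/right distinguished) on n nodes are counted by C_n; here n = 3. So Y = C_3 = 5.
X − Y = 132 − 5 = 127.

127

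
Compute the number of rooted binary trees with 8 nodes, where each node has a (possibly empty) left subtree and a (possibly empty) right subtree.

There are C_n binary search tree shapes on n keys; with n = 8 that is C_8.
C_8 = C(16,8)/9 = 12870/9 = 1430.

1430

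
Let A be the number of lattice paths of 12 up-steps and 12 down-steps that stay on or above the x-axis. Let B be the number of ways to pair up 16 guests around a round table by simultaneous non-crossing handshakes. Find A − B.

206582

Paths of 12 up- and 12 down-steps that never dip below the axis are Dyck paths; their count is C_12. So A = C_12 = 208012.
Non-crossing handshake pairings of 2n people are counted by C_n; 16 people gives n = 8. So B = C_8 = 1430.
A − B = 208012 − 1430 = 206582.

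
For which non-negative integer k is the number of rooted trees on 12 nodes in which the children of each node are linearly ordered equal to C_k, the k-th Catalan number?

11

A rooted plane tree on 12 nodes has 11 edges, and such trees are counted by C_11.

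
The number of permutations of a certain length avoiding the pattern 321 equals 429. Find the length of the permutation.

Permutations of [n] avoiding a fixed length-3 pattern are counted by C_n. Since C_7 = 429, the index is 7.

7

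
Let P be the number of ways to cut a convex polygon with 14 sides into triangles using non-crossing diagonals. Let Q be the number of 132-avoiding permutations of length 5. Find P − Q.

The number of triangulations of a 14-gon is the Catalan number C_12 (index = sides − 2). So P = C_12 = 208012.
For any fixed pattern of length 3, the pattern-avoiding permutations of [5] number C_5. So Q = C_5 = 42.
P − Q = 208012 − 42 = 207970.

207970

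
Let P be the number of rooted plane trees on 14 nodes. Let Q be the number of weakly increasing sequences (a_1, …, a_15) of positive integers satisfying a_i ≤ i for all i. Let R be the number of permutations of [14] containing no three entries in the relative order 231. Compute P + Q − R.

Rooted ordered (plane) trees on m nodes have m−1 edges and are counted by C_{m−1}; m = 14 gives C_13. So P = C_13 = 742900.
Weakly increasing sequences with a_i ≤ i biject with Dyck paths of semilength 15, so there are C_15. So Q = C_15 = 9694845.
Permutations of [n] avoiding any single length-3 pattern are counted by C_n; here n = 14. So R = C_14 = 2674440.
P + Q − R = 742900 + 9694845 − 2674440 = 7763305.

7763305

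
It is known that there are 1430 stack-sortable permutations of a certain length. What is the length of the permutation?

8

Stack-sortable permutations of [n] are counted by C_n. Since C_8 = 1430, the index is 8.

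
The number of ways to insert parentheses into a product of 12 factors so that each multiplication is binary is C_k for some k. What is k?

Bracketing 12 factors into binary products is counted by C_{12−1} = C_11.

11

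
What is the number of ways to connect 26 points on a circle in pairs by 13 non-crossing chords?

Non-crossing perfect matchings of 2n points on a circle are counted by C_n; with 26 points, n = 13.
C_13 = C(26,13)/14 = 10400600/14 = 742900.

742900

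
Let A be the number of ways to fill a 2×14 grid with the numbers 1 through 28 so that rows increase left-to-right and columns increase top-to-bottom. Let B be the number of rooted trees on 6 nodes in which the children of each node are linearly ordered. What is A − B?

By the hook-length formula (or a Dyck-path bijection), SYT of shape 2×14 number C_14. So A = C_14 = 2674440.
A rooted plane tree on 6 nodes has 5 edges, and such trees are counted by C_5. So B = C_5 = 42.
A − B = 2674440 − 42 = 2674398.

2674398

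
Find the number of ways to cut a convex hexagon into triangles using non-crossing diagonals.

14

A convex 6-gon is triangulated into 4 triangles, and the number of such triangulations is the Catalan number C_{6−2} = C_4.
C_4 = 14.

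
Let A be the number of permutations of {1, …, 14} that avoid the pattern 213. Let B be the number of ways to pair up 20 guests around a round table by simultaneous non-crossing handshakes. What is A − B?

2657644

For any fixed pattern of length 3, the pattern-avoiding permutations of [14] number C_14. So A = C_14 = 2674440.
Non-crossing handshake pairings of 2n people are counted by C_n; 20 people gives n = 10. So B = C_10 = 16796.
A − B = 2674440 − 16796 = 2657644.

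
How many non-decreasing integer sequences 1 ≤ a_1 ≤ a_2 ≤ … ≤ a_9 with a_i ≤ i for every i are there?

4862

Such sub-staircase sequences of length n are counted by C_n; here n = 9.
C_9 = C(18,9)/10 = 48620/10 = 4862.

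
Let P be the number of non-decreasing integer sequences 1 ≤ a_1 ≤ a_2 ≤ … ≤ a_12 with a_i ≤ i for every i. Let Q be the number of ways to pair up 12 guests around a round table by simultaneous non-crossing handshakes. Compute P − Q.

207880

Such sub-staircase sequences of length n are counted by C_n; here n = 12. So P = C_12 = 208012.
With 12 = 2·6 people, non-crossing handshake pairings are non-crossing perfect matchings on a circle, counted by C_6. So Q = C_6 = 132.
P − Q = 208012 − 132 = 207880.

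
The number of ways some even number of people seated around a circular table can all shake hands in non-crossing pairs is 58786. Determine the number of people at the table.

22

Non-crossing handshake pairings of 2n people are counted by C_n, and C_11 = 58786.
So n = 11, and there are 2n = 22 people.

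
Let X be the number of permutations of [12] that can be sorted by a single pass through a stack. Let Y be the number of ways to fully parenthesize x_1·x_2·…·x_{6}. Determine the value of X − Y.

By Knuth's characterisation, the stack-sortable permutations of length 12 are the 231-avoiders, numbering C_12. So X = C_12 = 208012.
Parenthesizations of m factors correspond to full binary trees with m leaves, counted by C_{m−1}; m = 6 gives C_5. So Y = C_5 = 42.
X − Y = 208012 − 42 = 207970.

207970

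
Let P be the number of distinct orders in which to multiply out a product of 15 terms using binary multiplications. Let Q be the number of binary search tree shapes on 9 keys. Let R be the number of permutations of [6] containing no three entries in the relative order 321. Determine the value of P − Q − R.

2669446

Bracketing 15 factors into binary products is counted by C_{15−1} = C_14. So P = C_14 = 2674440.
There are C_n binary search tree shapes on n keys; with n = 9 that is C_9. So Q = C_9 = 4862.
Permutations of [n] avoiding any single length-3 pattern are counted by C_n; here n = 6. So R = C_6 = 132.
P − Q − R = 2674440 − 4862 − 132 = 2669446.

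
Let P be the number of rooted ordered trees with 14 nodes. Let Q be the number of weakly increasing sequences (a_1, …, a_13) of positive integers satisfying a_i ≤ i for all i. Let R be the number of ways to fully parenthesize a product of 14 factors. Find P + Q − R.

742900

Rooted ordered (plane) trees on m nodes have m−1 edges and are counted by C_{m−1}; m = 14 gives C_13. So P = C_13 = 742900.
Such sub-staircase sequences of length n are counted by C_n; here n = 13. So Q = C_13 = 742900.
Parenthesizations of m factors correspond to full binary trees with m leaves, counted by C_{m−1}; m = 14 gives C_13. So R = C_13 = 742900.
P + Q − R = 742900 + 742900 − 742900 = 742900.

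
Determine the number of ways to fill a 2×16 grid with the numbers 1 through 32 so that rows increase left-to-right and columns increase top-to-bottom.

35357670

By the hook-length formula (or a Dyck-path bijection), SYT of shape 2×16 number C_16.
C_16 = C(32,16)/17 = 601080390/17 = 35357670.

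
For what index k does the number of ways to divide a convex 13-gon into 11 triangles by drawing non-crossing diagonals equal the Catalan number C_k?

11

A convex 13-gon is triangulated into 11 triangles, and the number of such triangulations is the Catalan number C_{13−2} = C_11.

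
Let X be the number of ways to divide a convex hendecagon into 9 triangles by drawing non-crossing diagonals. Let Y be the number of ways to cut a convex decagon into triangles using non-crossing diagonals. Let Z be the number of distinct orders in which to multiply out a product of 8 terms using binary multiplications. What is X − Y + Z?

3861

A convex 11-gon is triangulated into 9 triangles, and the number of such triangulations is the Catalan number C_{11−2} = C_9. So X = C_9 = 4862.
The number of triangulations of a 10-gon is the Catalan number C_8 (index = sides − 2). So Y = C_8 = 1430.
Parenthesizations of m factors correspond to full binary trees with m leaves, counted by C_{m−1}; m = 8 gives C_7. So Z = C_7 = 429.
X − Y + Z = 4862 − 1430 + 429 = 3861.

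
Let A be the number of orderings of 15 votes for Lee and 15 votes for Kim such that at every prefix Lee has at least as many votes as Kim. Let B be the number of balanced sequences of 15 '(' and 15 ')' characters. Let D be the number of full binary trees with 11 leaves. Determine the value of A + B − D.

Reading a vote for the leader as '(' and for the other as ')' turns such a sequence into a balanced string of 15 pairs, so the count is C_15. So A = C_15 = 9694845.
A balanced arrangement of 15 bracket pairs is a Dyck word of semilength 15, so the count is C_15. So B = C_15 = 9694845.
A full binary tree with L leaves has L−1 internal nodes and is counted by C_{L−1}; L = 11 gives C_10. So D = C_10 = 16796.
A + B − D = 9694845 + 9694845 − 16796 = 19372894.

19372894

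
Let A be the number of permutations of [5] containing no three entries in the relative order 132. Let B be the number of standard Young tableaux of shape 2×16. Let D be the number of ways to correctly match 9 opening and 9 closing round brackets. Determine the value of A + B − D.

For any fixed pattern of length 3, the pattern-avoiding permutations of [5] number C_5. So A = C_5 = 42.
Standard Young tableaux of shape 2×n are counted by C_n; here n = 16. So B = C_16 = 35357670.
A balanced arrangement of 9 bracket pairs is a Dyck word of semilength 9, so the count is C_9. So D = C_9 = 4862.
A + B − D = 42 + 35357670 − 4862 = 35352850.

35352850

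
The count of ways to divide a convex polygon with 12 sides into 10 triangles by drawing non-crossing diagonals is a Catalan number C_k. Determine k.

The number of triangulations of a 12-gon is the Catalan number C_10 (index = sides − 2).

10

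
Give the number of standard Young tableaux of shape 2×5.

Standard Young tableaux of shape 2×n are counted by C_n; here n = 5.
C_5 = C_4 · 2(2·4+1)/(4+2) = 14 · 18/6 = 42.

42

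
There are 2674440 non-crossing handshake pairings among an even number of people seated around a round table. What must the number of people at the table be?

28

Non-crossing handshake pairings of 2n people are counted by C_n; 2674440 = C_14.
So n = 14, and there are 2n = 28 people.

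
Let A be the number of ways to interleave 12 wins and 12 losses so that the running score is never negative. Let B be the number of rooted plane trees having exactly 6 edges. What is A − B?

Reading a vote for the leader as '(' and for the other as ')' turns such a sequence into a balanced string of 12 pairs, so the count is C_12. So A = C_12 = 208012.
Rooted ordered trees with n edges are counted by C_n; here n = 6. So B = C_6 = 132.
A − B = 208012 − 132 = 207880.

207880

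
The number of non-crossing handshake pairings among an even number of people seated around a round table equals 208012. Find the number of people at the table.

24

Non-crossing handshake pairings of 2n people are counted by C_n; 208012 = C_12.
So n = 12, and there are 2n = 24 people.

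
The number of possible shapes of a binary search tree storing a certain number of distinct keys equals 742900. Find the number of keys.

13

Binary search tree shapes on n keys are counted by C_n; 742900 = C_13.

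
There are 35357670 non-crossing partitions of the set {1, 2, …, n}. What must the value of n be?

16

Non-crossing partitions of [n] are counted by C_n. The Catalan number equal to 35357670 is C_16.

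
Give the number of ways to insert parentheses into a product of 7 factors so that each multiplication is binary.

132

Ways to associate a product of 7 factors correspond to binary trees on 7 leaves, so the count is C_6.
C_6 = 132.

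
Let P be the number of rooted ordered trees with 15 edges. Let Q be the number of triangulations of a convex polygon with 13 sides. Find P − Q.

A rooted plane tree with 15 edges has 16 nodes, and the count is C_15. So P = C_15 = 9694845.
A convex 13-gon is triangulated into 11 triangles, and the number of such triangulations is the Catalan number C_{13−2} = C_11. So Q = C_11 = 58786.
P − Q = 9694845 − 58786 = 9636059.

9636059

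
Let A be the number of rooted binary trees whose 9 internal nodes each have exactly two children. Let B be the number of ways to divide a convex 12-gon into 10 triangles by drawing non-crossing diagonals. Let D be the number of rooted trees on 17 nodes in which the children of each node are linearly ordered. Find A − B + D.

35345736

Full binary trees with n internal nodes are counted by C_n; here n = 9. So A = C_9 = 4862.
A convex 12-gon is triangulated into 10 triangles, and the number of such triangulations is the Catalan number C_{12−2} = C_10. So B = C_10 = 16796.
A rooted plane tree on 17 nodes has 16 edges, and such trees are counted by C_16. So D = C_16 = 35357670.
A − B + D = 4862 − 16796 + 35357670 = 35345736.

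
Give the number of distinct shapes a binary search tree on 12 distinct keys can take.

208012

Rooted binary trees with 12 nodes (each child slot possibly empty) number C_12.
C_12 = C(24,12)/13 = 2704156/13 = 208012.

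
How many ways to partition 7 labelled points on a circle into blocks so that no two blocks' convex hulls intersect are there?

429

The non-crossing partitions of [7] form a lattice of size C_7.
C_7 = 429.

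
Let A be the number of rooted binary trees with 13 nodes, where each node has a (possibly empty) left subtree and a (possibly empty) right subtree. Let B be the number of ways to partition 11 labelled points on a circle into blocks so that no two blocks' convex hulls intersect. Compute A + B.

801686

Binary trees (left/right distinguished) on n nodes are counted by C_n; here n = 13. So A = C_13 = 742900.
Non-crossing partitions of an n-element set are counted by C_n; here n = 11. So B = C_11 = 58786.
A + B = 742900 + 58786 = 801686.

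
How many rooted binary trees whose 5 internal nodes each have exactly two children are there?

42

Full binary trees with n internal nodes are counted by C_n; here n = 5.
C_5 = C(10,5)/6 = 252/6 = 42.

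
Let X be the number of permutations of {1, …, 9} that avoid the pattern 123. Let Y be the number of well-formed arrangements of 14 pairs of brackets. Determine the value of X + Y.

Permutations of [n] avoiding any single length-3 pattern are counted by C_n; here n = 9. So X = C_9 = 4862.
Balanced strings of n pairs of brackets are counted by C_n; here n = 14. So Y = C_14 = 2674440.
X + Y = 4862 + 2674440 = 2679302.

2679302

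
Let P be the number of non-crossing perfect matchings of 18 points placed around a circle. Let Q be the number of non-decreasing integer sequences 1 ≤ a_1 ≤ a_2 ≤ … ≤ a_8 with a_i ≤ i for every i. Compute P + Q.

Non-crossing perfect matchings of 2n points on a circle are counted by C_n; with 18 points, n = 9. So P = C_9 = 4862.
Weakly increasing sequences with a_i ≤ i biject with Dyck paths of semilength 8, so there are C_8. So Q = C_8 = 1430.
P + Q = 4862 + 1430 = 6292.

6292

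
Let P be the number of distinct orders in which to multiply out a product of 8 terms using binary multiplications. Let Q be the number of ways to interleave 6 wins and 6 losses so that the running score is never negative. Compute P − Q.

297

Bracketing 8 factors into binary products is counted by C_{8−1} = C_7. So P = C_7 = 429.
Reading a vote for the leader as '(' and for the other as ')' turns such a sequence into a balanced string of 6 pairs, so the count is C_6. So Q = C_6 = 132.
P − Q = 429 − 132 = 297.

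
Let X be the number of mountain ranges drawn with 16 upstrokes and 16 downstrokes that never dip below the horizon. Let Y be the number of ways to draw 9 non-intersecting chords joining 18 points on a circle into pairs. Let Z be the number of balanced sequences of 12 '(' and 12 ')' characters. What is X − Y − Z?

35144796

Dyck paths of semilength n (length 2n) are counted by C_n; here n = 16. So X = C_16 = 35357670.
Non-crossing perfect matchings of 2n points on a circle are counted by C_n; with 18 points, n = 9. So Y = C_9 = 4862.
Balanced strings of n pairs of brackets are counted by C_n; here n = 12. So Z = C_12 = 208012.
X − Y − Z = 35357670 − 4862 − 208012 = 35144796.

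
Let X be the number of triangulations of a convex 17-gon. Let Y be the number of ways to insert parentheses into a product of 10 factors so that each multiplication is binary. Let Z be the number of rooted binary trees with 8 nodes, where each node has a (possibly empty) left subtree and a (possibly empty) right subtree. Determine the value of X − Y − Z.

9688553

Triangulations of a convex m-gon are counted by C_{m−2}; with m = 17 this is C_15. So X = C_15 = 9694845.
Parenthesizations of m factors correspond to full binary trees with m leaves, counted by C_{m−1}; m = 10 gives C_9. So Y = C_9 = 4862.
Rooted binary trees with 8 nodes (each child slot possibly empty) number C_8. So Z = C_8 = 1430.
X − Y − Z = 9694845 − 4862 − 1430 = 9688553.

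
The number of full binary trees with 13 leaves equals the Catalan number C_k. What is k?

12

Full binary trees with 13 leaves have 13−1 = 12 internal nodes, so there are C_12 of them.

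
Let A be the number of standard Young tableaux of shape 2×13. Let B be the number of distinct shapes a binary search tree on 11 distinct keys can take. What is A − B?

By the hook-length formula (or a Dyck-path bijection), SYT of shape 2×13 number C_13. So A = C_13 = 742900.
Binary trees (left/right distinguished) on n nodes are counted by C_n; here n = 11. So B = C_11 = 58786.
A − B = 742900 − 58786 = 684114.

684114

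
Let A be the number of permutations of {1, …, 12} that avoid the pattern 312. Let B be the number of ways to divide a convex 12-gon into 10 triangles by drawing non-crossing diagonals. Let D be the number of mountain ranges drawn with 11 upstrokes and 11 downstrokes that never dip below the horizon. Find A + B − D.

Permutations of [n] avoiding any single length-3 pattern are counted by C_n; here n = 12. So A = C_12 = 208012.
Triangulations of a convex m-gon are counted by C_{m−2}; with m = 12 this is C_10. So B = C_10 = 16796.
A Dyck path with 11 up-steps and 11 down-steps has semilength 11, so there are C_11 of them. So D = C_11 = 58786.
A + B − D = 208012 + 16796 − 58786 = 166022.

166022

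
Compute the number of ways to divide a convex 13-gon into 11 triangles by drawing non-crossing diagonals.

Triangulations of a convex m-gon are counted by C_{m−2}; with m = 13 this is C_11.
C_11 = 58786.

58786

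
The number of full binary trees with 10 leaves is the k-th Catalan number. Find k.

9

A full binary tree with L leaves has L−1 internal nodes and is counted by C_{L−1}; L = 10 gives C_9.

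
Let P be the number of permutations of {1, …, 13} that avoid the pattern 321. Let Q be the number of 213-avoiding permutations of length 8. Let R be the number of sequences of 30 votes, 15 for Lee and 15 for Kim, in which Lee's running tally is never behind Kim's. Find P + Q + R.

10439175

For any fixed pattern of length 3, the pattern-avoiding permutations of [13] number C_13. So P = C_13 = 742900.
Permutations of [n] avoiding any single length-3 pattern are counted by C_n; here n = 8. So Q = C_8 = 1430.
Reading a vote for the leader as '(' and for the other as ')' turns such a sequence into a balanced string of 15 pairs, so the count is C_15. So R = C_15 = 9694845.
P + Q + R = 742900 + 1430 + 9694845 = 10439175.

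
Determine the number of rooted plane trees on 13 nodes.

208012

Rooted ordered (plane) trees on m nodes have m−1 edges and are counted by C_{m−1}; m = 13 gives C_12.
C_12 = C_11 · 2(2·11+1)/(11+2) = 58786 · 46/13 = 208012.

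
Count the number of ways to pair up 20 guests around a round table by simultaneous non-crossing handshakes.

Non-crossing handshake pairings of 2n people are counted by C_n; 20 people gives n = 10.
C_10 = C(20,10)/11 = 184756/11 = 16796.

16796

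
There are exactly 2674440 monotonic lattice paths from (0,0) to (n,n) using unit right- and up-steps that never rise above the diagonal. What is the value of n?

14

Such diagonal-avoiding paths in an n×n grid are counted by C_n. Since C_14 = 2674440, the index is 14.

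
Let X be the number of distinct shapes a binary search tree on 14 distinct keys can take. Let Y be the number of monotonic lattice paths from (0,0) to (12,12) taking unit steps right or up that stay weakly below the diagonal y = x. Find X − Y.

2466428

Rooted binary trees with 14 nodes (each child slot possibly empty) number C_14. So X = C_14 = 2674440.
Monotone paths in an n×n grid that stay weakly below the diagonal are counted by C_n; here n = 12. So Y = C_12 = 208012.
X − Y = 2674440 − 208012 = 2466428.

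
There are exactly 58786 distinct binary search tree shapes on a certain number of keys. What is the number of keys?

11

Binary search tree shapes on n keys are counted by C_n. The Catalan number equal to 58786 is C_11.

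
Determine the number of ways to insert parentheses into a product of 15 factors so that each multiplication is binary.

2674440

Ways to associate a product of 15 factors correspond to binary trees on 15 leaves, so the count is C_14.
C_14 = C_13 · 2(2·13+1)/(13+2) = 742900 · 54/15 = 2674440.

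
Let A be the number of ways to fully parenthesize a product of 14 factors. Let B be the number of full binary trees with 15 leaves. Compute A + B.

Bracketing 14 factors into binary products is counted by C_{14−1} = C_13. So A = C_13 = 742900.
Full binary trees with 15 leaves have 15−1 = 14 internal nodes, so there are C_14 of them. So B = C_14 = 2674440.
A + B = 742900 + 2674440 = 3417340.

3417340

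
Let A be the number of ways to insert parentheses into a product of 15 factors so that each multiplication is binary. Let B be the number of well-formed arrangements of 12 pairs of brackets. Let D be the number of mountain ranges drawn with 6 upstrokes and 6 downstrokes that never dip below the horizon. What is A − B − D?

2466296

Ways to associate a product of 15 factors correspond to binary trees on 15 leaves, so the count is C_14. So A = C_14 = 2674440.
A balanced arrangement of 12 bracket pairs is a Dyck word of semilength 12, so the count is C_12. So B = C_12 = 208012.
A Dyck path with 6 up-steps and 6 down-steps has semilength 6, so there are C_6 of them. So D = C_6 = 132.
A − B − D = 2674440 − 208012 − 132 = 2466296.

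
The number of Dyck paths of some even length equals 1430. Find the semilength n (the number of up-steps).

Dyck paths of semilength n are counted by C_n. The Catalan number equal to 1430 is C_8.

8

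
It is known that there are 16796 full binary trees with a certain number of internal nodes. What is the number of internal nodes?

Full binary trees with n internal nodes are counted by C_n; 16796 = C_10.

10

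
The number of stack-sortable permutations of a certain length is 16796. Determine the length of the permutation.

Stack-sortable permutations of [n] are counted by C_n, and C_10 = 16796.

10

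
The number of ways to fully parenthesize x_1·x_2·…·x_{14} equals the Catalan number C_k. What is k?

Bracketing 14 factors into binary products is counted by C_{14−1} = C_13.

13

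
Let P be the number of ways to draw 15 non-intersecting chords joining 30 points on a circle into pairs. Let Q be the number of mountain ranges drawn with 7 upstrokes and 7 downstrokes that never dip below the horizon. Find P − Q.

Pairing 30 circle points by 15 non-crossing chords gives C_15 matchings. So P = C_15 = 9694845.
Dyck paths of semilength n (length 2n) are counted by C_n; here n = 7. So Q = C_7 = 429.
P − Q = 9694845 − 429 = 9694416.

9694416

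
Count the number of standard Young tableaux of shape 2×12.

208012

Standard Young tableaux of shape 2×n are counted by C_n; here n = 12.
C_12 = C(24,12)/13 = 2704156/13 = 208012.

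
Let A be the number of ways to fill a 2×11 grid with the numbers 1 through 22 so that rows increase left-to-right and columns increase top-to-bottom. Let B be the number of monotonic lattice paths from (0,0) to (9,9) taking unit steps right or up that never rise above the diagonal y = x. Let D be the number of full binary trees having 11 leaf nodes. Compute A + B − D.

By the hook-length formula (or a Dyck-path bijection), SYT of shape 2×11 number C_11. So A = C_11 = 58786.
Sub-diagonal monotone paths from (0,0) to (9,9) biject with Dyck paths of semilength 9, giving C_9. So B = C_9 = 4862.
A full binary tree with L leaves has L−1 internal nodes and is counted by C_{L−1}; L = 11 gives C_10. So D = C_10 = 16796.
A + B − D = 58786 + 4862 − 16796 = 46852.

46852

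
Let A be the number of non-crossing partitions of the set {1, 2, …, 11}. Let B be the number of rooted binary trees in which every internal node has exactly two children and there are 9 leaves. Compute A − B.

The non-crossing partitions of [11] form a lattice of size C_11. So A = C_11 = 58786.
A full binary tree with L leaves has L−1 internal nodes and is counted by C_{L−1}; L = 9 gives C_8. So B = C_8 = 1430.
A − B = 58786 − 1430 = 57356.

57356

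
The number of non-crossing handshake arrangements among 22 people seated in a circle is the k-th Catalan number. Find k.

11

Non-crossing handshake pairings of 2n people are counted by C_n; 22 people gives n = 11.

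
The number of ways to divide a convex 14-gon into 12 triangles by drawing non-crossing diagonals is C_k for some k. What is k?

Triangulations of a convex m-gon are counted by C_{m−2}; with m = 14 this is C_12.

12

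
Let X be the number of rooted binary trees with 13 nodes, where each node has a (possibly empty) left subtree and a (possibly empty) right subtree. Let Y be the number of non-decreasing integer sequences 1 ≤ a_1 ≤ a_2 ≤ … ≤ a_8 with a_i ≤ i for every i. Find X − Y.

There are C_n binary search tree shapes on n keys; with n = 13 that is C_13. So X = C_13 = 742900.
Weakly increasing sequences with a_i ≤ i biject with Dyck paths of semilength 8, so there are C_8. So Y = C_8 = 1430.
X − Y = 742900 − 1430 = 741470.

741470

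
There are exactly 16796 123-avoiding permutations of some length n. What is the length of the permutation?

10

Permutations of [n] avoiding a fixed length-3 pattern are counted by C_n. Since C_10 = 16796, the index is 10.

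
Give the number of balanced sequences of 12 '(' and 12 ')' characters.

208012

A balanced arrangement of 12 bracket pairs is a Dyck word of semilength 12, so the count is C_12.
C_12 = C(24,12)/13 = 2704156/13 = 208012.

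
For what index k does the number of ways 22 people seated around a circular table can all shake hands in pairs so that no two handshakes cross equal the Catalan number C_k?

11

Non-crossing handshake pairings of 2n people are counted by C_n; 22 people gives n = 11.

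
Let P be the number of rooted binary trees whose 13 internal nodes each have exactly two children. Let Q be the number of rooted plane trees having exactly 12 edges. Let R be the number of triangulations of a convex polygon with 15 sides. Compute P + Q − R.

208012

Full binary trees with n internal nodes are counted by C_n; here n = 13. So P = C_13 = 742900.
Rooted ordered trees with n edges are counted by C_n; here n = 12. So Q = C_12 = 208012.
Triangulations of a convex m-gon are counted by C_{m−2}; with m = 15 this is C_13. So R = C_13 = 742900.
P + Q − R = 742900 + 208012 − 742900 = 208012.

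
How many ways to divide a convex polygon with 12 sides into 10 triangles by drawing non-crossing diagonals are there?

The number of triangulations of a 12-gon is the Catalan number C_10 (index = sides − 2).
C_10 = C(20,10)/11 = 184756/11 = 16796.

16796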